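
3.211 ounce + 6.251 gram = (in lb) 1 ounce = 0.028349523 kg, so 3.211 ounce = 3.211 * 0.028349523 = 0.091030319 kg. 1 gram = 0.001 kg, so 6.251 gram = 6.251 * 0.001 = 0.006251 kg. Sum: 0.091030319 + 0.006251 = 0.097281319 kg. 1 lb = 0.45359237 kg, so 0.097281319 kg = 0.097281319 / 0.45359237 = 0.2144686 lb ≈ 0.2145 lb (4 s.f.). Final answer: 0.2145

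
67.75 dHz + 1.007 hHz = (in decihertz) 1 dHz = 0.1 Hz, so 67.75 dHz = 67.75 * 0.1 = 6.775 Hz. 1 hHz = 100 Hz, so 1.007 hHz = 1.007 * 100 = 100.7 Hz. Sum: 6.775 + 100.7 = 107.475 Hz. 1 decihertz = 0.1 Hz, so 107.475 Hz = 107.475 / 0.1 = 1074.75 decihertz ≈ 1075 decihertz (4 s.f.). Final answer: 1075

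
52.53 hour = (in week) 0.3127. Check: 1 hour = 3600 s, so 52.53 hour = 52.53 * 3600 = 189108 s. 1 week = 604800 s, so 189108 s = 189108 / 604800 = 0.31267857 week ≈ 0.3127 week (4 s.f.).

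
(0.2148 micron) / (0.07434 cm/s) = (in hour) 8.026e-08. Check: 1 micron = 1e-06 m, so 0.2148 micron = 0.2148 * 1e-06 = 2.148e-07 m. 1 cm/s = 0.01 m/s, so 0.07434 cm/s = 0.07434 * 0.01 = 0.0007434 m/s. Combine: 2.148e-07 m / 0.0007434 m/s = 0.0002889427 s. 1 hour = 3600 s, so 0.0002889427 s = 0.0002889427 / 3600 = 8.026186e-08 hour ≈ 8.026e-08 hour (4 s.f.).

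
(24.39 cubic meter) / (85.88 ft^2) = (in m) 3.057. Check: 24.39 cubic meter = 24.39 m^3. 1 ft^2 = 0.09290304 m^2, so 85.88 ft^2 = 85.88 * 0.09290304 = 7.9785131 m^2. Combine: 24.39 m^3 / 7.9785131 m^2 = 3.0569606 m. Result: 3.0569606 m ≈ 3.057 m (4 s.f.).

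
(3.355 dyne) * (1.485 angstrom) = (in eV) 1 dyne = 1e-05 N, so 3.355 dyne = 3.355 * 1e-05 = 3.355e-05 N. 1 angstrom = 1e-10 m, so 1.485 angstrom = 1.485 * 1e-10 = 1.485e-10 m. Combine: 3.355e-05 N * 1.485e-10 m = 4.982175e-15 J. 1 eV = 1.6021766e-19 J, so 4.982175e-15 J = 4.982175e-15 / 1.6021766e-19 = 31096.29 eV ≈ 3.11e+04 eV (4 s.f.). Final answer: 3.11e+04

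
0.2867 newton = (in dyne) 0.2867 newton = 0.2867 N. 1 dyne = 1e-05 N, so 0.2867 N = 0.2867 / 1e-05 = 28670 dyne ≈ 2.867e+04 dyne (4 s.f.). Final answer: 2.867e+04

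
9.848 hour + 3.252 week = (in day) 23.17. Check: 1 hour = 3600 s, so 9.848 hour = 9.848 * 3600 = 35452.8 s. 1 week = 604800 s, so 3.252 week = 3.252 * 604800 = 1966809.6 s. Sum: 35452.8 + 1966809.6 = 2002262.4 s. 1 day = 86400 s, so 2002262.4 s = 2002262.4 / 86400 = 23.174333 day ≈ 23.17 day (4 s.f.).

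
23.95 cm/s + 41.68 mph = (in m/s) 1 cm/s = 0.01 m/s, so 23.95 cm/s = 23.95 * 0.01 = 0.2395 m/s. 1 mph = 0.44704 m/s, so 41.68 mph = 41.68 * 0.44704 = 18.632627 m/s. Sum: 0.2395 + 18.632627 = 18.872127 m/s. Result: 18.872127 m/s ≈ 18.87 m/s (4 s.f.). Final answer: 18.87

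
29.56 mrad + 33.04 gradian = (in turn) 1 mrad = 0.001 rad, so 29.56 mrad = 29.56 * 0.001 = 0.02956 rad. 1 gradian = 0.015707963 rad, so 33.04 gradian = 33.04 * 0.015707963 = 0.51899111 rad. Sum: 0.02956 + 0.51899111 = 0.54855111 rad. 1 turn = 6.2831853 rad, so 0.54855111 rad = 0.54855111 / 6.2831853 = 0.08730462 turn ≈ 0.0873 turn (4 s.f.). Final answer: 0.0873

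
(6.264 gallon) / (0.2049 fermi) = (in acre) 2.86e+10. Check: 1 gallon = 0.0037854118 m^3, so 6.264 gallon = 6.264 * 0.0037854118 = 0.023711819 m^3. 1 fermi = 1e-15 m, so 0.2049 fermi = 0.2049 * 1e-15 = 2.049e-16 m. Combine: 0.023711819 m^3 / 2.049e-16 m = 1.1572386e+14 m^2. 1 acre = 4046.8564 m^2, so 1.1572386e+14 m^2 = 1.1572386e+14 / 4046.8564 = 2.8595989e+10 acre ≈ 2.86e+10 acre (4 s.f.).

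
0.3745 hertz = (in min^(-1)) 0.3745 hertz = 0.3745 Hz. 1 min^(-1) = 0.016666667 Hz, so 0.3745 Hz = 0.3745 / 0.016666667 = 22.47 min^(-1). Final answer: 22.47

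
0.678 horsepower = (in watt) 1 horsepower = 745.69987 W, so 0.678 horsepower = 0.678 * 745.69987 = 505.58451 W. 505.58451 W = 505.58451 watt ≈ 505.6 watt (4 s.f.). Final answer: 505.6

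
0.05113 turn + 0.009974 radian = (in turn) 1 turn = 6.2831853 rad, so 0.05113 turn = 0.05113 * 6.2831853 = 0.32125926 rad. 0.009974 radian = 0.009974 rad. Sum: 0.32125926 + 0.009974 = 0.33123326 rad. 1 turn = 6.2831853 rad, so 0.33123326 rad = 0.33123326 / 6.2831853 = 0.052717411 turn ≈ 0.05272 turn (4 s.f.). Final answer: 0.05272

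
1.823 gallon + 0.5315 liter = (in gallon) 1.963. Check: 1 gallon = 0.0037854118 m^3, so 1.823 gallon = 1.823 * 0.0037854118 = 0.0069008057 m^3. 1 liter = 0.001 m^3, so 0.5315 liter = 0.5315 * 0.001 = 0.0005315 m^3. Sum: 0.0069008057 + 0.0005315 = 0.0074323057 m^3. 1 gallon = 0.0037854118 m^3, so 0.0074323057 m^3 = 0.0074323057 / 0.0037854118 = 1.9634074 gallon ≈ 1.963 gallon (4 s.f.).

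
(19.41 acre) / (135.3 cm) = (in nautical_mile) 1 acre = 4046.8564 m^2, so 19.41 acre = 19.41 * 4046.8564 = 78549.483 m^2. 1 cm = 0.01 m, so 135.3 cm = 135.3 * 0.01 = 1.353 m. Combine: 78549.483 m^2 / 1.353 m = 58055.789 m. 1 nautical_mile = 1852 m, so 58055.789 m = 58055.789 / 1852 = 31.347619 nautical_mile ≈ 31.35 nautical_mile (4 s.f.). Final answer: 31.35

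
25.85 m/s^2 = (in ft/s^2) 1 ft/s^2 = 0.3048 m/s^2, so 25.85 m/s^2 = 25.85 / 0.3048 = 84.809711 ft/s^2 ≈ 84.81 ft/s^2 (4 s.f.). Final answer: 84.81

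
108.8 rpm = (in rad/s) 11.39. Check: 1 rpm = 0.10471976 rad/s, so 108.8 rpm = 108.8 * 0.10471976 = 11.393509 rad/s. Result: 11.393509 rad/s ≈ 11.39 rad/s (4 s.f.).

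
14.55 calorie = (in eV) 3.8e+20. Check: 1 calorie = 4.184 J, so 14.55 calorie = 14.55 * 4.184 = 60.8772 J. 1 eV = 1.6021766e-19 J, so 60.8772 J = 60.8772 / 1.6021766e-19 = 3.799656e+20 eV ≈ 3.8e+20 eV (4 s.f.).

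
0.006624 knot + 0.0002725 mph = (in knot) 0.006861. Check: 1 knot = 0.51444444 m/s, so 0.006624 knot = 0.006624 * 0.51444444 = 0.00340768 m/s. 1 mph = 0.44704 m/s, so 0.0002725 mph = 0.0002725 * 0.44704 = 0.0001218184 m/s. Sum: 0.00340768 + 0.0001218184 = 0.0035294984 m/s. 1 knot = 0.51444444 m/s, so 0.0035294984 m/s = 0.0035294984 / 0.51444444 = 0.006860796 knot ≈ 0.006861 knot (4 s.f.).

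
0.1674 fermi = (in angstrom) 1.674e-06. Check: 1 fermi = 1e-15 m, so 0.1674 fermi = 0.1674 * 1e-15 = 1.674e-16 m. 1 angstrom = 1e-10 m, so 1.674e-16 m = 1.674e-16 / 1e-10 = 1.674e-06 angstrom.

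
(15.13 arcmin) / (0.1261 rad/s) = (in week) 1 arcmin = 0.00029088821 rad, so 15.13 arcmin = 15.13 * 0.00029088821 = 0.0044011386 rad. 0.1261 rad/s is already in rad/s. Combine: 0.0044011386 rad / 0.1261 rad/s = 0.034901971 s. 1 week = 604800 s, so 0.034901971 s = 0.034901971 / 604800 = 5.7708286e-08 week ≈ 5.771e-08 week (4 s.f.). Final answer: 5.771e-08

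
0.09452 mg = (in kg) 9.452e-08. Check: 1 mg = 1e-06 kg, so 0.09452 mg = 0.09452 * 1e-06 = 9.452e-08 kg. Result: 9.452e-08 kg.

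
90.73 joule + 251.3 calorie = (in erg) 90.73 joule = 90.73 J. 1 calorie = 4.184 J, so 251.3 calorie = 251.3 * 4.184 = 1051.4392 J. Sum: 90.73 + 1051.4392 = 1142.1692 J. 1 erg = 1e-07 J, so 1142.1692 J = 1142.1692 / 1e-07 = 1.1421692e+10 erg ≈ 1.142e+10 erg (4 s.f.). Final answer: 1.142e+10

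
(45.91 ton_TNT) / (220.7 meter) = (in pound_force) 1 ton_TNT = 4.184e+09 J, so 45.91 ton_TNT = 45.91 * 4.184e+09 = 1.9208744e+11 J. 220.7 meter = 220.7 m. Combine: 1.9208744e+11 J / 220.7 m = 8.7035541e+08 N. 1 pound_force = 4.4482216 N, so 8.7035541e+08 N = 8.7035541e+08 / 4.4482216 = 1.9566368e+08 pound_force ≈ 1.957e+08 pound_force (4 s.f.). Final answer: 1.957e+08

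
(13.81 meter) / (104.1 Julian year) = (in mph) 13.81 meter = 13.81 m. 1 Julian year = 31557600 s, so 104.1 Julian year = 104.1 * 31557600 = 3.2851462e+09 s. Combine: 13.81 m / 3.2851462e+09 s = 4.2037703e-09 m/s. 1 mph = 0.44704 m/s, so 4.2037703e-09 m/s = 4.2037703e-09 / 0.44704 = 9.4035664e-09 mph ≈ 9.404e-09 mph (4 s.f.). Final answer: 9.404e-09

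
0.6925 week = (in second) 1 week = 604800 s, so 0.6925 week = 0.6925 * 604800 = 418824 s. 418824 s = 418824 second ≈ 4.188e+05 second (4 s.f.). Final answer: 4.188e+05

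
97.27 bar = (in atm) 96. Check: 1 bar = 100000 Pa, so 97.27 bar = 97.27 * 100000 = 9727000 Pa. 1 atm = 101325 Pa, so 9727000 Pa = 9727000 / 101325 = 95.998026 atm ≈ 96 atm (4 s.f.).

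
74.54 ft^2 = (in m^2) 6.925. Check: 1 ft^2 = 0.09290304 m^2, so 74.54 ft^2 = 74.54 * 0.09290304 = 6.9249926 m^2. Result: 6.9249926 m^2 ≈ 6.925 m^2 (4 s.f.).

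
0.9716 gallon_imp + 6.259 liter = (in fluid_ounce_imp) 1 gallon_imp = 0.00454609 m^3, so 0.9716 gallon_imp = 0.9716 * 0.00454609 = 0.004416981 m^3. 1 liter = 0.001 m^3, so 6.259 liter = 6.259 * 0.001 = 0.006259 m^3. Sum: 0.004416981 + 0.006259 = 0.010675981 m^3. 1 fluid_ounce_imp = 2.8413063e-05 m^3, so 0.010675981 m^3 = 0.010675981 / 2.8413063e-05 = 375.742 fluid_ounce_imp ≈ 375.7 fluid_ounce_imp (4 s.f.). Final answer: 375.7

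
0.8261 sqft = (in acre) 1.896e-05. Check: 1 sqft = 0.09290304 m^2, so 0.8261 sqft = 0.8261 * 0.09290304 = 0.076747201 m^2. 1 acre = 4046.8564 m^2, so 0.076747201 m^2 = 0.076747201 / 4046.8564 = 1.8964646e-05 acre ≈ 1.896e-05 acre (4 s.f.).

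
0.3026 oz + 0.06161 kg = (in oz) 1 oz = 0.028349523 kg, so 0.3026 oz = 0.3026 * 0.028349523 = 0.0085785657 kg. 0.06161 kg is already in kg. Sum: 0.0085785657 + 0.06161 = 0.070188566 kg. 1 oz = 0.028349523 kg, so 0.070188566 kg = 0.070188566 / 0.028349523 = 2.4758288 oz ≈ 2.476 oz (4 s.f.). Final answer: 2.476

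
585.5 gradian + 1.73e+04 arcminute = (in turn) 1 gradian = 0.015707963 rad, so 585.5 gradian = 585.5 * 0.015707963 = 9.1970125 rad. 1 arcminute = 0.00029088821 rad, so 1.73e+04 arcminute = 1.73e+04 * 0.00029088821 = 5.032366 rad. Sum: 9.1970125 + 5.032366 = 14.229379 rad. 1 turn = 6.2831853 rad, so 14.229379 rad = 14.229379 / 6.2831853 = 2.2646759 turn ≈ 2.265 turn (4 s.f.). Final answer: 2.265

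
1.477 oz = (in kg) 1 oz = 0.028349523 kg, so 1.477 oz = 1.477 * 0.028349523 = 0.041872246 kg. Result: 0.041872246 kg ≈ 0.04187 kg (4 s.f.). Final answer: 0.04187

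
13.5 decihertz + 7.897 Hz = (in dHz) 92.47. Check: 1 decihertz = 0.1 Hz, so 13.5 decihertz = 13.5 * 0.1 = 1.35 Hz. 7.897 Hz is already in Hz. Sum: 1.35 + 7.897 = 9.247 Hz. 1 dHz = 0.1 Hz, so 9.247 Hz = 9.247 / 0.1 = 92.47 dHz.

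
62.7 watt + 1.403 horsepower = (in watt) 1109. Check: 62.7 watt = 62.7 W. 1 horsepower = 745.69987 W, so 1.403 horsepower = 1.403 * 745.69987 = 1046.2169 W. Sum: 62.7 + 1046.2169 = 1108.9169 W. 1108.9169 W = 1108.9169 watt ≈ 1109 watt (4 s.f.).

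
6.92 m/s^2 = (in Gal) 1 Gal = 0.01 m/s^2, so 6.92 m/s^2 = 6.92 / 0.01 = 692 Gal. Final answer: 692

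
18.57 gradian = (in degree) 16.71. Check: 1 gradian = 0.015707963 rad, so 18.57 gradian = 18.57 * 0.015707963 = 0.29169688 rad. 1 degree = 0.017453293 rad, so 0.29169688 rad = 0.29169688 / 0.017453293 = 16.713 degree ≈ 16.71 degree (4 s.f.).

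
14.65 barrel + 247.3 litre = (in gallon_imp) 1 barrel = 0.15898729 m^3, so 14.65 barrel = 14.65 * 0.15898729 = 2.3291639 m^3. 1 litre = 0.001 m^3, so 247.3 litre = 247.3 * 0.001 = 0.2473 m^3. Sum: 2.3291639 + 0.2473 = 2.5764639 m^3. 1 gallon_imp = 0.00454609 m^3, so 2.5764639 m^3 = 2.5764639 / 0.00454609 = 566.74282 gallon_imp ≈ 566.7 gallon_imp (4 s.f.). Final answer: 566.7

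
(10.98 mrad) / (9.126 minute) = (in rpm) 1 mrad = 0.001 rad, so 10.98 mrad = 10.98 * 0.001 = 0.01098 rad. 1 minute = 60 s, so 9.126 minute = 9.126 * 60 = 547.56 s. Combine: 0.01098 rad / 547.56 s = 2.0052597e-05 rad/s. 1 rpm = 0.10471976 rad/s, so 2.0052597e-05 rad/s = 2.0052597e-05 / 0.10471976 = 0.0001914882 rpm ≈ 0.0001915 rpm (4 s.f.). Final answer: 0.0001915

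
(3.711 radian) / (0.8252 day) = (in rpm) 3.711 radian = 3.711 rad. 1 day = 86400 s, so 0.8252 day = 0.8252 * 86400 = 71297.28 s. Combine: 3.711 rad / 71297.28 s = 5.2049671e-05 rad/s. 1 rpm = 0.10471976 rad/s, so 5.2049671e-05 rad/s = 5.2049671e-05 / 0.10471976 = 0.00049703775 rpm ≈ 0.000497 rpm (4 s.f.). Final answer: 0.000497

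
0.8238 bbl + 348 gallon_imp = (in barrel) 1 bbl = 0.15898729 m^3, so 0.8238 bbl = 0.8238 * 0.15898729 = 0.13097373 m^3. 1 gallon_imp = 0.00454609 m^3, so 348 gallon_imp = 348 * 0.00454609 = 1.5820393 m^3. Sum: 0.13097373 + 1.5820393 = 1.7130131 m^3. 1 barrel = 0.15898729 m^3, so 1.7130131 m^3 = 1.7130131 / 0.15898729 = 10.774528 barrel ≈ 10.77 barrel (4 s.f.). Final answer: 10.77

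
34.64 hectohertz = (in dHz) 1 hectohertz = 100 Hz, so 34.64 hectohertz = 34.64 * 100 = 3464 Hz. 1 dHz = 0.1 Hz, so 3464 Hz = 3464 / 0.1 = 34640 dHz ≈ 3.464e+04 dHz (4 s.f.). Final answer: 3.464e+04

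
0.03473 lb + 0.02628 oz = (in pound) 0.03637. Check: 1 lb = 0.45359237 kg, so 0.03473 lb = 0.03473 * 0.45359237 = 0.015753263 kg. 1 oz = 0.028349523 kg, so 0.02628 oz = 0.02628 * 0.028349523 = 0.00074502547 kg. Sum: 0.015753263 + 0.00074502547 = 0.016498288 kg. 1 pound = 0.45359237 kg, so 0.016498288 kg = 0.016498288 / 0.45359237 = 0.0363725 pound ≈ 0.03637 pound (4 s.f.).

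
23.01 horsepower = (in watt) 1.716e+04. Check: 1 horsepower = 745.69987 W, so 23.01 horsepower = 23.01 * 745.69987 = 17158.554 W. 17158.554 W = 17158.554 watt ≈ 1.716e+04 watt (4 s.f.).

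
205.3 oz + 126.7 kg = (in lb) 292.2. Check: 1 oz = 0.028349523 kg, so 205.3 oz = 205.3 * 0.028349523 = 5.8201571 kg. 126.7 kg is already in kg. Sum: 5.8201571 + 126.7 = 132.52016 kg. 1 lb = 0.45359237 kg, so 132.52016 kg = 132.52016 / 0.45359237 = 292.15694 lb ≈ 292.2 lb (4 s.f.).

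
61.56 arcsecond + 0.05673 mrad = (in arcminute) 1.221. Check: 1 arcsecond = 4.8481368e-06 rad, so 61.56 arcsecond = 61.56 * 4.8481368e-06 = 0.0002984513 rad. 1 mrad = 0.001 rad, so 0.05673 mrad = 0.05673 * 0.001 = 5.673e-05 rad. Sum: 0.0002984513 + 5.673e-05 = 0.0003551813 rad. 1 arcminute = 0.00029088821 rad, so 0.0003551813 rad = 0.0003551813 / 0.00029088821 = 1.2210234 arcminute ≈ 1.221 arcminute (4 s.f.).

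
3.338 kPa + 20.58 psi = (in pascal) 1.452e+05. Check: 1 kPa = 1000 Pa, so 3.338 kPa = 3.338 * 1000 = 3338 Pa. 1 psi = 6894.7573 Pa, so 20.58 psi = 20.58 * 6894.7573 = 141894.11 Pa. Sum: 3338 + 141894.11 = 145232.11 Pa. 145232.11 Pa = 145232.11 pascal ≈ 1.452e+05 pascal (4 s.f.).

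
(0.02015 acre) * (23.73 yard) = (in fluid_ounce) 5.983e+07. Check: 1 acre = 4046.8564 m^2, so 0.02015 acre = 0.02015 * 4046.8564 = 81.544157 m^2. 1 yard = 0.9144 m, so 23.73 yard = 23.73 * 0.9144 = 21.698712 m. Combine: 81.544157 m^2 * 21.698712 m = 1769.4032 m^3. 1 fluid_ounce = 2.957353e-05 m^3, so 1769.4032 m^3 = 1769.4032 / 2.957353e-05 = 59830639 fluid_ounce ≈ 5.983e+07 fluid_ounce (4 s.f.).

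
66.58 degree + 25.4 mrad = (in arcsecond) 1 degree = 0.017453293 rad, so 66.58 degree = 66.58 * 0.017453293 = 1.1620402 rad. 1 mrad = 0.001 rad, so 25.4 mrad = 25.4 * 0.001 = 0.0254 rad. Sum: 1.1620402 + 0.0254 = 1.1874402 rad. 1 arcsecond = 4.8481368e-06 rad, so 1.1874402 rad = 1.1874402 / 4.8481368e-06 = 244927.13 arcsecond ≈ 2.449e+05 arcsecond (4 s.f.). Final answer: 2.449e+05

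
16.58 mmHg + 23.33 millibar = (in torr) 34.08. Check: 1 mmHg = 133.32237 Pa, so 16.58 mmHg = 16.58 * 133.32237 = 2210.4849 Pa. 1 millibar = 100 Pa, so 23.33 millibar = 23.33 * 100 = 2333 Pa. Sum: 2210.4849 + 2333 = 4543.4849 Pa. 1 torr = 133.32237 Pa, so 4543.4849 Pa = 4543.4849 / 133.32237 = 34.078939 torr ≈ 34.08 torr (4 s.f.).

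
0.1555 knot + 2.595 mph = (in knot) 1 knot = 0.51444444 m/s, so 0.1555 knot = 0.1555 * 0.51444444 = 0.079996111 m/s. 1 mph = 0.44704 m/s, so 2.595 mph = 2.595 * 0.44704 = 1.1600688 m/s. Sum: 0.079996111 + 1.1600688 = 1.2400649 m/s. 1 knot = 0.51444444 m/s, so 1.2400649 m/s = 1.2400649 / 0.51444444 = 2.4104933 knot ≈ 2.41 knot (4 s.f.). Final answer: 2.41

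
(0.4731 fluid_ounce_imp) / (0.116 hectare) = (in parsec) 1 fluid_ounce_imp = 2.8413063e-05 m^3, so 0.4731 fluid_ounce_imp = 0.4731 * 2.8413063e-05 = 1.344222e-05 m^3. 1 hectare = 10000 m^2, so 0.116 hectare = 0.116 * 10000 = 1160 m^2. Combine: 1.344222e-05 m^3 / 1160 m^2 = 1.1588121e-08 m. 1 parsec = 3.0856776e+16 m, so 1.1588121e-08 m = 1.1588121e-08 / 3.0856776e+16 = 3.7554541e-25 parsec ≈ 3.755e-25 parsec (4 s.f.). Final answer: 3.755e-25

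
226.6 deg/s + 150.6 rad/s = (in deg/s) 8855. Check: 1 deg/s = 0.017453293 rad/s, so 226.6 deg/s = 226.6 * 0.017453293 = 3.9549161 rad/s. 150.6 rad/s is already in rad/s. Sum: 3.9549161 + 150.6 = 154.55492 rad/s. 1 deg/s = 0.017453293 rad/s, so 154.55492 rad/s = 154.55492 / 0.017453293 = 8855.3444 deg/s ≈ 8855 deg/s (4 s.f.).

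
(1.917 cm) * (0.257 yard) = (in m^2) 0.004505. Check: 1 cm = 0.01 m, so 1.917 cm = 1.917 * 0.01 = 0.01917 m. 1 yard = 0.9144 m, so 0.257 yard = 0.257 * 0.9144 = 0.2350008 m. Combine: 0.01917 m * 0.2350008 m = 0.0045049653 m^2. Result: 0.0045049653 m^2 ≈ 0.004505 m^2 (4 s.f.).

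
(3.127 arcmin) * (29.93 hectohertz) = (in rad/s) 2.722. Check: 1 arcmin = 0.00029088821 rad, so 3.127 arcmin = 3.127 * 0.00029088821 = 0.00090960743 rad. 1 hectohertz = 100 Hz, so 29.93 hectohertz = 29.93 * 100 = 2993 Hz. Combine: 0.00090960743 rad * 2993 Hz = 2.722455 rad/s. Result: 2.722455 rad/s ≈ 2.722 rad/s (4 s.f.).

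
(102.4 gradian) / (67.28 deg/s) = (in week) 2.265e-06. Check: 1 gradian = 0.015707963 rad, so 102.4 gradian = 102.4 * 0.015707963 = 1.6084954 rad. 1 deg/s = 0.017453293 rad/s, so 67.28 deg/s = 67.28 * 0.017453293 = 1.1742575 rad/s. Combine: 1.6084954 rad / 1.1742575 rad/s = 1.3697979 s. 1 week = 604800 s, so 1.3697979 s = 1.3697979 / 604800 = 2.2648774e-06 week ≈ 2.265e-06 week (4 s.f.).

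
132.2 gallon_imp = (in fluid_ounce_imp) 2.115e+04. Check: 1 gallon_imp = 0.00454609 m^3, so 132.2 gallon_imp = 132.2 * 0.00454609 = 0.6009931 m^3. 1 fluid_ounce_imp = 2.8413063e-05 m^3, so 0.6009931 m^3 = 0.6009931 / 2.8413063e-05 = 21152 fluid_ounce_imp ≈ 2.115e+04 fluid_ounce_imp (4 s.f.).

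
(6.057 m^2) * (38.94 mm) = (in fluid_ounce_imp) 8301. Check: 6.057 m^2 is already in m^2. 1 mm = 0.001 m, so 38.94 mm = 38.94 * 0.001 = 0.03894 m. Combine: 6.057 m^2 * 0.03894 m = 0.23585958 m^3. 1 fluid_ounce_imp = 2.8413063e-05 m^3, so 0.23585958 m^3 = 0.23585958 / 2.8413063e-05 = 8301.0967 fluid_ounce_imp ≈ 8301 fluid_ounce_imp (4 s.f.).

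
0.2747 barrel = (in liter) 1 barrel = 0.15898729 m^3, so 0.2747 barrel = 0.2747 * 0.15898729 = 0.04367381 m^3. 1 liter = 0.001 m^3, so 0.04367381 m^3 = 0.04367381 / 0.001 = 43.67381 liter ≈ 43.67 liter (4 s.f.). Final answer: 43.67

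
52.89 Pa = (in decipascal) 1 decipascal = 0.1 Pa, so 52.89 Pa = 52.89 / 0.1 = 528.9 decipascal. Final answer: 528.9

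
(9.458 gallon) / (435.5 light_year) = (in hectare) 1 gallon = 0.0037854118 m^3, so 9.458 gallon = 9.458 * 0.0037854118 = 0.035802425 m^3. 1 light_year = 9.4607305e+15 m, so 435.5 light_year = 435.5 * 9.4607305e+15 = 4.1201481e+18 m. Combine: 0.035802425 m^3 / 4.1201481e+18 m = 8.6895965e-21 m^2. 1 hectare = 10000 m^2, so 8.6895965e-21 m^2 = 8.6895965e-21 / 10000 = 8.6895965e-25 hectare ≈ 8.69e-25 hectare (4 s.f.). Final answer: 8.69e-25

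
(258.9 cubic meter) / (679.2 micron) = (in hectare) 258.9 cubic meter = 258.9 m^3. 1 micron = 1e-06 m, so 679.2 micron = 679.2 * 1e-06 = 0.0006792 m. Combine: 258.9 m^3 / 0.0006792 m = 381183.75 m^2. 1 hectare = 10000 m^2, so 381183.75 m^2 = 381183.75 / 10000 = 38.118375 hectare ≈ 38.12 hectare (4 s.f.). Final answer: 38.12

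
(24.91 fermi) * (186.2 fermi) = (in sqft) 4.993e-26. Check: 1 fermi = 1e-15 m, so 24.91 fermi = 24.91 * 1e-15 = 2.491e-14 m. 1 fermi = 1e-15 m, so 186.2 fermi = 186.2 * 1e-15 = 1.862e-13 m. Combine: 2.491e-14 m * 1.862e-13 m = 4.638242e-27 m^2. 1 sqft = 0.09290304 m^2, so 4.638242e-27 m^2 = 4.638242e-27 / 0.09290304 = 4.9925621e-26 sqft ≈ 4.993e-26 sqft (4 s.f.).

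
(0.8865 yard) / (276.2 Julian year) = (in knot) 1 yard = 0.9144 m, so 0.8865 yard = 0.8865 * 0.9144 = 0.8106156 m. 1 Julian year = 31557600 s, so 276.2 Julian year = 276.2 * 31557600 = 8.7162091e+09 s. Combine: 0.8106156 m / 8.7162091e+09 s = 9.3000935e-11 m/s. 1 knot = 0.51444444 m/s, so 9.3000935e-11 m/s = 9.3000935e-11 / 0.51444444 = 1.8077936e-10 knot ≈ 1.808e-10 knot (4 s.f.). Final answer: 1.808e-10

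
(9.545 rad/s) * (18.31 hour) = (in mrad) 9.545 rad/s is already in rad/s. 1 hour = 3600 s, so 18.31 hour = 18.31 * 3600 = 65916 s. Combine: 9.545 rad/s * 65916 s = 629168.22 rad. 1 mrad = 0.001 rad, so 629168.22 rad = 629168.22 / 0.001 = 6.2916822e+08 mrad ≈ 6.292e+08 mrad (4 s.f.). Final answer: 6.292e+08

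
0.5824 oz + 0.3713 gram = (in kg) 1 oz = 0.028349523 kg, so 0.5824 oz = 0.5824 * 0.028349523 = 0.016510762 kg. 1 gram = 0.001 kg, so 0.3713 gram = 0.3713 * 0.001 = 0.0003713 kg. Sum: 0.016510762 + 0.0003713 = 0.016882062 kg. Result: 0.016882062 kg ≈ 0.01688 kg (4 s.f.). Final answer: 0.01688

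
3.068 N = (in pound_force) 1 pound_force = 4.4482216 N, so 3.068 N = 3.068 / 4.4482216 = 0.68971384 pound_force ≈ 0.6897 pound_force (4 s.f.). Final answer: 0.6897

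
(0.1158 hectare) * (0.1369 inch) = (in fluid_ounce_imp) 1 hectare = 10000 m^2, so 0.1158 hectare = 0.1158 * 10000 = 1158 m^2. 1 inch = 0.0254 m, so 0.1369 inch = 0.1369 * 0.0254 = 0.00347726 m. Combine: 1158 m^2 * 0.00347726 m = 4.0266671 m^3. 1 fluid_ounce_imp = 2.8413063e-05 m^3, so 4.0266671 m^3 = 4.0266671 / 2.8413063e-05 = 141718.87 fluid_ounce_imp ≈ 1.417e+05 fluid_ounce_imp (4 s.f.). Final answer: 1.417e+05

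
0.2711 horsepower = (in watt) 1 horsepower = 745.69987 W, so 0.2711 horsepower = 0.2711 * 745.69987 = 202.15924 W. 202.15924 W = 202.15924 watt ≈ 202.2 watt (4 s.f.). Final answer: 202.2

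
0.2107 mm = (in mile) 1.309e-07. Check: 1 mm = 0.001 m, so 0.2107 mm = 0.2107 * 0.001 = 0.0002107 m. 1 mile = 1609.344 m, so 0.0002107 m = 0.0002107 / 1609.344 = 1.3092291e-07 mile ≈ 1.309e-07 mile (4 s.f.).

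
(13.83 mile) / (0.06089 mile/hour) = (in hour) 1 mile = 1609.344 m, so 13.83 mile = 13.83 * 1609.344 = 22257.228 m. 1 mile/hour = 0.44704 m/s, so 0.06089 mile/hour = 0.06089 * 0.44704 = 0.027220266 m/s. Combine: 22257.228 m / 0.027220266 m/s = 817671.21 s. 1 hour = 3600 s, so 817671.21 s = 817671.21 / 3600 = 227.13089 hour ≈ 227.1 hour (4 s.f.). Final answer: 227.1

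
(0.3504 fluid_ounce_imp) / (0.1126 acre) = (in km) 1 fluid_ounce_imp = 2.8413063e-05 m^3, so 0.3504 fluid_ounce_imp = 0.3504 * 2.8413063e-05 = 9.9559371e-06 m^3. 1 acre = 4046.8564 m^2, so 0.1126 acre = 0.1126 * 4046.8564 = 455.67603 m^2. Combine: 9.9559371e-06 m^3 / 455.67603 m^2 = 2.1848718e-08 m. 1 km = 1000 m, so 2.1848718e-08 m = 2.1848718e-08 / 1000 = 2.1848718e-11 km ≈ 2.185e-11 km (4 s.f.). Final answer: 2.185e-11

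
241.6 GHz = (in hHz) 1 GHz = 1e+09 Hz, so 241.6 GHz = 241.6 * 1e+09 = 2.416e+11 Hz. 1 hHz = 100 Hz, so 2.416e+11 Hz = 2.416e+11 / 100 = 2.416e+09 hHz. Final answer: 2.416e+09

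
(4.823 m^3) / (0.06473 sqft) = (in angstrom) 8.02e+12. Check: 4.823 m^3 is already in m^3. 1 sqft = 0.09290304 m^2, so 0.06473 sqft = 0.06473 * 0.09290304 = 0.0060136138 m^2. Combine: 4.823 m^3 / 0.0060136138 m^2 = 802.01359 m. 1 angstrom = 1e-10 m, so 802.01359 m = 802.01359 / 1e-10 = 8.0201359e+12 angstrom ≈ 8.02e+12 angstrom (4 s.f.).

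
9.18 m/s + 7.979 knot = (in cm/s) 9.18 m/s is already in m/s. 1 knot = 0.51444444 m/s, so 7.979 knot = 7.979 * 0.51444444 = 4.1047522 m/s. Sum: 9.18 + 4.1047522 = 13.284752 m/s. 1 cm/s = 0.01 m/s, so 13.284752 m/s = 13.284752 / 0.01 = 1328.4752 cm/s ≈ 1328 cm/s (4 s.f.). Final answer: 1328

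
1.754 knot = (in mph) 2.018. Check: 1 knot = 0.51444444 m/s, so 1.754 knot = 1.754 * 0.51444444 = 0.90233556 m/s. 1 mph = 0.44704 m/s, so 0.90233556 m/s = 0.90233556 / 0.44704 = 2.0184672 mph ≈ 2.018 mph (4 s.f.).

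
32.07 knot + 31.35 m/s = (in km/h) 1 knot = 0.51444444 m/s, so 32.07 knot = 32.07 * 0.51444444 = 16.498233 m/s. 31.35 m/s is already in m/s. Sum: 16.498233 + 31.35 = 47.848233 m/s. 1 km/h = 0.27777778 m/s, so 47.848233 m/s = 47.848233 / 0.27777778 = 172.25364 km/h ≈ 172.3 km/h (4 s.f.). Final answer: 172.3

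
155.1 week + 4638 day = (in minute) 1 week = 604800 s, so 155.1 week = 155.1 * 604800 = 93804480 s. 1 day = 86400 s, so 4638 day = 4638 * 86400 = 4.007232e+08 s. Sum: 93804480 + 4.007232e+08 = 4.9452768e+08 s. 1 minute = 60 s, so 4.9452768e+08 s = 4.9452768e+08 / 60 = 8242128 minute ≈ 8.242e+06 minute (4 s.f.). Final answer: 8.242e+06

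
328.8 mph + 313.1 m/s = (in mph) 1 mph = 0.44704 m/s, so 328.8 mph = 328.8 * 0.44704 = 146.98675 m/s. 313.1 m/s is already in m/s. Sum: 146.98675 + 313.1 = 460.08675 m/s. 1 mph = 0.44704 m/s, so 460.08675 m/s = 460.08675 / 0.44704 = 1029.1848 mph ≈ 1029 mph (4 s.f.). Final answer: 1029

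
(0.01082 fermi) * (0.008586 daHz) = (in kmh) 1 fermi = 1e-15 m, so 0.01082 fermi = 0.01082 * 1e-15 = 1.082e-17 m. 1 daHz = 10 Hz, so 0.008586 daHz = 0.008586 * 10 = 0.08586 Hz. Combine: 1.082e-17 m * 0.08586 Hz = 9.290052e-19 m/s. 1 kmh = 0.27777778 m/s, so 9.290052e-19 m/s = 9.290052e-19 / 0.27777778 = 3.3444187e-18 kmh ≈ 3.344e-18 kmh (4 s.f.). Final answer: 3.344e-18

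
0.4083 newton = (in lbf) 0.09179. Check: 0.4083 newton = 0.4083 N. 1 lbf = 4.4482216 N, so 0.4083 N = 0.4083 / 4.4482216 = 0.091789491 lbf ≈ 0.09179 lbf (4 s.f.).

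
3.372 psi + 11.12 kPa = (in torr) 1 psi = 6894.7573 Pa, so 3.372 psi = 3.372 * 6894.7573 = 23249.122 Pa. 1 kPa = 1000 Pa, so 11.12 kPa = 11.12 * 1000 = 11120 Pa. Sum: 23249.122 + 11120 = 34369.122 Pa. 1 torr = 133.32237 Pa, so 34369.122 Pa = 34369.122 / 133.32237 = 257.78961 torr ≈ 257.8 torr (4 s.f.). Final answer: 257.8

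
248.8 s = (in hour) 0.06911. Check: 1 hour = 3600 s, so 248.8 s = 248.8 / 3600 = 0.069111111 hour ≈ 0.06911 hour (4 s.f.).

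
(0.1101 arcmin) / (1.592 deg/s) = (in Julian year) 1 arcmin = 0.00029088821 rad, so 0.1101 arcmin = 0.1101 * 0.00029088821 = 3.2026792e-05 rad. 1 deg/s = 0.017453293 rad/s, so 1.592 deg/s = 1.592 * 0.017453293 = 0.027785642 rad/s. Combine: 3.2026792e-05 rad / 0.027785642 rad/s = 0.0011526382 s. 1 Julian year = 31557600 s, so 0.0011526382 s = 0.0011526382 / 31557600 = 3.65249e-11 Julian year ≈ 3.652e-11 Julian year (4 s.f.). Final answer: 3.652e-11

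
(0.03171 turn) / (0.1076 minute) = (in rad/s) 0.03086. Check: 1 turn = 6.2831853 rad, so 0.03171 turn = 0.03171 * 6.2831853 = 0.19923981 rad. 1 minute = 60 s, so 0.1076 minute = 0.1076 * 60 = 6.456 s. Combine: 0.19923981 rad / 6.456 s = 0.030861184 rad/s. Result: 0.030861184 rad/s ≈ 0.03086 rad/s (4 s.f.).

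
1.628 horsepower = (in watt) 1214. Check: 1 horsepower = 745.69987 W, so 1.628 horsepower = 1.628 * 745.69987 = 1213.9994 W. 1213.9994 W = 1213.9994 watt ≈ 1214 watt (4 s.f.).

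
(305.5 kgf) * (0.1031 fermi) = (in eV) 1.928e+06. Check: 1 kgf = 9.80665 N, so 305.5 kgf = 305.5 * 9.80665 = 2995.9316 N. 1 fermi = 1e-15 m, so 0.1031 fermi = 0.1031 * 1e-15 = 1.031e-16 m. Combine: 2995.9316 N * 1.031e-16 m = 3.0888055e-13 J. 1 eV = 1.6021766e-19 J, so 3.0888055e-13 J = 3.0888055e-13 / 1.6021766e-19 = 1927880.7 eV ≈ 1.928e+06 eV (4 s.f.).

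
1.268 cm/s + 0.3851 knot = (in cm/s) 1 cm/s = 0.01 m/s, so 1.268 cm/s = 1.268 * 0.01 = 0.01268 m/s. 1 knot = 0.51444444 m/s, so 0.3851 knot = 0.3851 * 0.51444444 = 0.19811256 m/s. Sum: 0.01268 + 0.19811256 = 0.21079256 m/s. 1 cm/s = 0.01 m/s, so 0.21079256 m/s = 0.21079256 / 0.01 = 21.079256 cm/s ≈ 21.08 cm/s (4 s.f.). Final answer: 21.08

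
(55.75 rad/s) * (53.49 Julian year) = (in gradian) 55.75 rad/s is already in rad/s. 1 Julian year = 31557600 s, so 53.49 Julian year = 53.49 * 31557600 = 1.688016e+09 s. Combine: 55.75 rad/s * 1.688016e+09 s = 9.4106893e+10 rad. 1 gradian = 0.015707963 rad, so 9.4106893e+10 rad = 9.4106893e+10 / 0.015707963 = 5.9910309e+12 gradian ≈ 5.991e+12 gradian (4 s.f.). Final answer: 5.991e+12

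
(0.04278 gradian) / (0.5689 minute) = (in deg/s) 1 gradian = 0.015707963 rad, so 0.04278 gradian = 0.04278 * 0.015707963 = 0.00067198667 rad. 1 minute = 60 s, so 0.5689 minute = 0.5689 * 60 = 34.134 s. Combine: 0.00067198667 rad / 34.134 s = 1.9686725e-05 rad/s. 1 deg/s = 0.017453293 rad/s, so 1.9686725e-05 rad/s = 1.9686725e-05 / 0.017453293 = 0.0011279663 deg/s ≈ 0.001128 deg/s (4 s.f.). Final answer: 0.001128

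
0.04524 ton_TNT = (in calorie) 1 ton_TNT = 4.184e+09 J, so 0.04524 ton_TNT = 0.04524 * 4.184e+09 = 1.8928416e+08 J. 1 calorie = 4.184 J, so 1.8928416e+08 J = 1.8928416e+08 / 4.184 = 45240000 calorie ≈ 4.524e+07 calorie (4 s.f.). Final answer: 4.524e+07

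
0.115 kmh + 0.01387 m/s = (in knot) 1 kmh = 0.27777778 m/s, so 0.115 kmh = 0.115 * 0.27777778 = 0.031944444 m/s. 0.01387 m/s is already in m/s. Sum: 0.031944444 + 0.01387 = 0.045814444 m/s. 1 knot = 0.51444444 m/s, so 0.045814444 m/s = 0.045814444 / 0.51444444 = 0.089056156 knot ≈ 0.08906 knot (4 s.f.). Final answer: 0.08906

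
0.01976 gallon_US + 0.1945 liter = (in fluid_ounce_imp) 9.478. Check: 1 gallon_US = 0.0037854118 m^3, so 0.01976 gallon_US = 0.01976 * 0.0037854118 = 7.4799737e-05 m^3. 1 liter = 0.001 m^3, so 0.1945 liter = 0.1945 * 0.001 = 0.0001945 m^3. Sum: 7.4799737e-05 + 0.0001945 = 0.00026929974 m^3. 1 fluid_ounce_imp = 2.8413063e-05 m^3, so 0.00026929974 m^3 = 0.00026929974 / 2.8413063e-05 = 9.4780257 fluid_ounce_imp ≈ 9.478 fluid_ounce_imp (4 s.f.).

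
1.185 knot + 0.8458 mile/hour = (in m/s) 1 knot = 0.51444444 m/s, so 1.185 knot = 1.185 * 0.51444444 = 0.60961667 m/s. 1 mile/hour = 0.44704 m/s, so 0.8458 mile/hour = 0.8458 * 0.44704 = 0.37810643 m/s. Sum: 0.60961667 + 0.37810643 = 0.9877231 m/s. Result: 0.9877231 m/s ≈ 0.9877 m/s (4 s.f.). Final answer: 0.9877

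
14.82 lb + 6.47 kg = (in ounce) 465.3. Check: 1 lb = 0.45359237 kg, so 14.82 lb = 14.82 * 0.45359237 = 6.7222389 kg. 6.47 kg is already in kg. Sum: 6.7222389 + 6.47 = 13.192239 kg. 1 ounce = 0.028349523 kg, so 13.192239 kg = 13.192239 / 0.028349523 = 465.34253 ounce ≈ 465.3 ounce (4 s.f.).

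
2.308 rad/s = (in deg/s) 132.2. Check: 1 deg/s = 0.017453293 rad/s, so 2.308 rad/s = 2.308 / 0.017453293 = 132.23866 deg/s ≈ 132.2 deg/s (4 s.f.).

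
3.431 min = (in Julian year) 1 min = 60 s, so 3.431 min = 3.431 * 60 = 205.86 s. 1 Julian year = 31557600 s, so 205.86 s = 205.86 / 31557600 = 6.5233098e-06 Julian year ≈ 6.523e-06 Julian year (4 s.f.). Final answer: 6.523e-06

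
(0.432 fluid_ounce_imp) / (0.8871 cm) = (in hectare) 1.384e-07. Check: 1 fluid_ounce_imp = 2.8413063e-05 m^3, so 0.432 fluid_ounce_imp = 0.432 * 2.8413063e-05 = 1.2274443e-05 m^3. 1 cm = 0.01 m, so 0.8871 cm = 0.8871 * 0.01 = 0.008871 m. Combine: 1.2274443e-05 m^3 / 0.008871 m = 0.0013836595 m^2. 1 hectare = 10000 m^2, so 0.0013836595 m^2 = 0.0013836595 / 10000 = 1.3836595e-07 hectare ≈ 1.384e-07 hectare (4 s.f.).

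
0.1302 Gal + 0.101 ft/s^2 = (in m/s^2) 0.03209. Check: 1 Gal = 0.01 m/s^2, so 0.1302 Gal = 0.1302 * 0.01 = 0.001302 m/s^2. 1 ft/s^2 = 0.3048 m/s^2, so 0.101 ft/s^2 = 0.101 * 0.3048 = 0.0307848 m/s^2. Sum: 0.001302 + 0.0307848 = 0.0320868 m/s^2. Result: 0.0320868 m/s^2 ≈ 0.03209 m/s^2 (4 s.f.).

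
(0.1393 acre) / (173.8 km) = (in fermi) 1 acre = 4046.8564 m^2, so 0.1393 acre = 0.1393 * 4046.8564 = 563.7271 m^2. 1 km = 1000 m, so 173.8 km = 173.8 * 1000 = 173800 m. Combine: 563.7271 m^2 / 173800 m = 0.0032435391 m. 1 fermi = 1e-15 m, so 0.0032435391 m = 0.0032435391 / 1e-15 = 3.2435391e+12 fermi ≈ 3.244e+12 fermi (4 s.f.). Final answer: 3.244e+12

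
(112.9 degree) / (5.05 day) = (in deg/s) 0.0002588. Check: 1 degree = 0.017453293 rad, so 112.9 degree = 112.9 * 0.017453293 = 1.9704767 rad. 1 day = 86400 s, so 5.05 day = 5.05 * 86400 = 436320 s. Combine: 1.9704767 rad / 436320 s = 4.5161274e-06 rad/s. 1 deg/s = 0.017453293 rad/s, so 4.5161274e-06 rad/s = 4.5161274e-06 / 0.017453293 = 0.00025875504 deg/s ≈ 0.0002588 deg/s (4 s.f.).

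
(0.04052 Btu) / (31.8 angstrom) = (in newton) 1.344e+10. Check: 1 Btu = 1055.0559 J, so 0.04052 Btu = 0.04052 * 1055.0559 = 42.750863 J. 1 angstrom = 1e-10 m, so 31.8 angstrom = 31.8 * 1e-10 = 3.18e-09 m. Combine: 42.750863 J / 3.18e-09 m = 1.3443668e+10 N. 1.3443668e+10 N = 1.3443668e+10 newton ≈ 1.344e+10 newton (4 s.f.).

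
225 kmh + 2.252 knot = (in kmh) 229.2. Check: 1 kmh = 0.27777778 m/s, so 225 kmh = 225 * 0.27777778 = 62.5 m/s. 1 knot = 0.51444444 m/s, so 2.252 knot = 2.252 * 0.51444444 = 1.1585289 m/s. Sum: 62.5 + 1.1585289 = 63.658529 m/s. 1 kmh = 0.27777778 m/s, so 63.658529 m/s = 63.658529 / 0.27777778 = 229.1707 kmh ≈ 229.2 kmh (4 s.f.).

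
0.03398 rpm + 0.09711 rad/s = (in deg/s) 5.768. Check: 1 rpm = 0.10471976 rad/s, so 0.03398 rpm = 0.03398 * 0.10471976 = 0.0035583773 rad/s. 0.09711 rad/s is already in rad/s. Sum: 0.0035583773 + 0.09711 = 0.10066838 rad/s. 1 deg/s = 0.017453293 rad/s, so 0.10066838 rad/s = 0.10066838 / 0.017453293 = 5.7678731 deg/s ≈ 5.768 deg/s (4 s.f.).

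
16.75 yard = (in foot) 50.25. Check: 1 yard = 0.9144 m, so 16.75 yard = 16.75 * 0.9144 = 15.3162 m. 1 foot = 0.3048 m, so 15.3162 m = 15.3162 / 0.3048 = 50.25 foot.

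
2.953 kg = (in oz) 104.2. Check: 1 oz = 0.028349523 kg, so 2.953 kg = 2.953 / 0.028349523 = 104.16401 oz ≈ 104.2 oz (4 s.f.).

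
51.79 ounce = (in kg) 1.468. Check: 1 ounce = 0.028349523 kg, so 51.79 ounce = 51.79 * 0.028349523 = 1.4682218 kg. Result: 1.4682218 kg ≈ 1.468 kg (4 s.f.).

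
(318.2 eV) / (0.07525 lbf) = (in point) 4.317e-13. Check: 1 eV = 1.6021766e-19 J, so 318.2 eV = 318.2 * 1.6021766e-19 = 5.098126e-17 J. 1 lbf = 4.4482216 N, so 0.07525 lbf = 0.07525 * 4.4482216 = 0.33472868 N. Combine: 5.098126e-17 J / 0.33472868 N = 1.5230622e-16 m. 1 point = 0.00035277778 m, so 1.5230622e-16 m = 1.5230622e-16 / 0.00035277778 = 4.3173418e-13 point ≈ 4.317e-13 point (4 s.f.).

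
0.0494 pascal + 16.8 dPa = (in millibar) 0.01729. Check: 0.0494 pascal = 0.0494 Pa. 1 dPa = 0.1 Pa, so 16.8 dPa = 16.8 * 0.1 = 1.68 Pa. Sum: 0.0494 + 1.68 = 1.7294 Pa. 1 millibar = 100 Pa, so 1.7294 Pa = 1.7294 / 100 = 0.017294 millibar ≈ 0.01729 millibar (4 s.f.).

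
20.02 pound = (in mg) 1 pound = 0.45359237 kg, so 20.02 pound = 20.02 * 0.45359237 = 9.0809192 kg. 1 mg = 1e-06 kg, so 9.0809192 kg = 9.0809192 / 1e-06 = 9080919.2 mg ≈ 9.081e+06 mg (4 s.f.). Final answer: 9.081e+06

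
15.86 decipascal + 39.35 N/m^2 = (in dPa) 409.4. Check: 1 decipascal = 0.1 Pa, so 15.86 decipascal = 15.86 * 0.1 = 1.586 Pa. 39.35 N/m^2 = 39.35 Pa. Sum: 1.586 + 39.35 = 40.936 Pa. 1 dPa = 0.1 Pa, so 40.936 Pa = 40.936 / 0.1 = 409.36 dPa ≈ 409.4 dPa (4 s.f.).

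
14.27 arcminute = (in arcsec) 856.2. Check: 1 arcminute = 0.00029088821 rad, so 14.27 arcminute = 14.27 * 0.00029088821 = 0.0041509747 rad. 1 arcsec = 4.8481368e-06 rad, so 0.0041509747 rad = 0.0041509747 / 4.8481368e-06 = 856.2 arcsec.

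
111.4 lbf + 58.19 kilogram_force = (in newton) 1066. Check: 1 lbf = 4.4482216 N, so 111.4 lbf = 111.4 * 4.4482216 = 495.53189 N. 1 kilogram_force = 9.80665 N, so 58.19 kilogram_force = 58.19 * 9.80665 = 570.64896 N. Sum: 495.53189 + 570.64896 = 1066.1809 N. 1066.1809 N = 1066.1809 newton ≈ 1066 newton (4 s.f.).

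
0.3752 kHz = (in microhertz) 1 kHz = 1000 Hz, so 0.3752 kHz = 0.3752 * 1000 = 375.2 Hz. 1 microhertz = 1e-06 Hz, so 375.2 Hz = 375.2 / 1e-06 = 3.752e+08 microhertz. Final answer: 3.752e+08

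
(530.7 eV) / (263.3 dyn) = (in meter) 1 eV = 1.6021766e-19 J, so 530.7 eV = 530.7 * 1.6021766e-19 = 8.5027514e-17 J. 1 dyn = 1e-05 N, so 263.3 dyn = 263.3 * 1e-05 = 0.002633 N. Combine: 8.5027514e-17 J / 0.002633 N = 3.2293017e-14 m. 3.2293017e-14 m = 3.2293017e-14 meter ≈ 3.229e-14 meter (4 s.f.). Final answer: 3.229e-14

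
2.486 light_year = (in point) 1 light_year = 9.4607305e+15 m, so 2.486 light_year = 2.486 * 9.4607305e+15 = 2.3519376e+16 m. 1 point = 0.00035277778 m, so 2.3519376e+16 m = 2.3519376e+16 / 0.00035277778 = 6.6669097e+19 point ≈ 6.667e+19 point (4 s.f.). Final answer: 6.667e+19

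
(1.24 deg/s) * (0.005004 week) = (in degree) 1 deg/s = 0.017453293 rad/s, so 1.24 deg/s = 1.24 * 0.017453293 = 0.021642083 rad/s. 1 week = 604800 s, so 0.005004 week = 0.005004 * 604800 = 3026.4192 s. Combine: 0.021642083 rad/s * 3026.4192 s = 65.498015 rad. 1 degree = 0.017453293 rad, so 65.498015 rad = 65.498015 / 0.017453293 = 3752.7598 degree ≈ 3753 degree (4 s.f.). Final answer: 3753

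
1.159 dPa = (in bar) 1 dPa = 0.1 Pa, so 1.159 dPa = 1.159 * 0.1 = 0.1159 Pa. 1 bar = 100000 Pa, so 0.1159 Pa = 0.1159 / 100000 = 1.159e-06 bar. Final answer: 1.159e-06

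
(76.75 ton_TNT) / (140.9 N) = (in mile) 1 ton_TNT = 4.184e+09 J, so 76.75 ton_TNT = 76.75 * 4.184e+09 = 3.21122e+11 J. 140.9 N is already in N. Combine: 3.21122e+11 J / 140.9 N = 2.2790774e+09 m. 1 mile = 1609.344 m, so 2.2790774e+09 m = 2.2790774e+09 / 1609.344 = 1416153 mile ≈ 1.416e+06 mile (4 s.f.). Final answer: 1.416e+06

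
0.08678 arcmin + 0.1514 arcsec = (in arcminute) 1 arcmin = 0.00029088821 rad, so 0.08678 arcmin = 0.08678 * 0.00029088821 = 2.5243279e-05 rad. 1 arcsec = 4.8481368e-06 rad, so 0.1514 arcsec = 0.1514 * 4.8481368e-06 = 7.3400791e-07 rad. Sum: 2.5243279e-05 + 7.3400791e-07 = 2.5977287e-05 rad. 1 arcminute = 0.00029088821 rad, so 2.5977287e-05 rad = 2.5977287e-05 / 0.00029088821 = 0.089303333 arcminute ≈ 0.0893 arcminute (4 s.f.). Final answer: 0.0893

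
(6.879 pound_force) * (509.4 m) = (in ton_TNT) 1 pound_force = 4.4482216 N, so 6.879 pound_force = 6.879 * 4.4482216 = 30.599316 N. 509.4 m is already in m. Combine: 30.599316 N * 509.4 m = 15587.292 J. 1 ton_TNT = 4.184e+09 J, so 15587.292 J = 15587.292 / 4.184e+09 = 3.7254522e-06 ton_TNT ≈ 3.725e-06 ton_TNT (4 s.f.). Final answer: 3.725e-06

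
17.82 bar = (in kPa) 1 bar = 100000 Pa, so 17.82 bar = 17.82 * 100000 = 1782000 Pa. 1 kPa = 1000 Pa, so 1782000 Pa = 1782000 / 1000 = 1782 kPa. Final answer: 1782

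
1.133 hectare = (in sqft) 1.22e+05. Check: 1 hectare = 10000 m^2, so 1.133 hectare = 1.133 * 10000 = 11330 m^2. 1 sqft = 0.09290304 m^2, so 11330 m^2 = 11330 / 0.09290304 = 121955.11 sqft ≈ 1.22e+05 sqft (4 s.f.).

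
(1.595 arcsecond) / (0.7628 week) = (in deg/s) 1 arcsecond = 4.8481368e-06 rad, so 1.595 arcsecond = 1.595 * 4.8481368e-06 = 7.7327782e-06 rad. 1 week = 604800 s, so 0.7628 week = 0.7628 * 604800 = 461341.44 s. Combine: 7.7327782e-06 rad / 461341.44 s = 1.6761508e-11 rad/s. 1 deg/s = 0.017453293 rad/s, so 1.6761508e-11 rad/s = 1.6761508e-11 / 0.017453293 = 9.6036366e-10 deg/s ≈ 9.604e-10 deg/s (4 s.f.). Final answer: 9.604e-10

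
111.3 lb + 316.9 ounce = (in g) 1 lb = 0.45359237 kg, so 111.3 lb = 111.3 * 0.45359237 = 50.484831 kg. 1 ounce = 0.028349523 kg, so 316.9 ounce = 316.9 * 0.028349523 = 8.9839639 kg. Sum: 50.484831 + 8.9839639 = 59.468795 kg. 1 g = 0.001 kg, so 59.468795 kg = 59.468795 / 0.001 = 59468.795 g ≈ 5.947e+04 g (4 s.f.). Final answer: 5.947e+04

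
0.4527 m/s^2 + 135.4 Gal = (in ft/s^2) 5.927. Check: 0.4527 m/s^2 is already in m/s^2. 1 Gal = 0.01 m/s^2, so 135.4 Gal = 135.4 * 0.01 = 1.354 m/s^2. Sum: 0.4527 + 1.354 = 1.8067 m/s^2. 1 ft/s^2 = 0.3048 m/s^2, so 1.8067 m/s^2 = 1.8067 / 0.3048 = 5.9274934 ft/s^2 ≈ 5.927 ft/s^2 (4 s.f.).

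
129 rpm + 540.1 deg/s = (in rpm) 1 rpm = 0.10471976 rad/s, so 129 rpm = 129 * 0.10471976 = 13.508848 rad/s. 1 deg/s = 0.017453293 rad/s, so 540.1 deg/s = 540.1 * 0.017453293 = 9.4265233 rad/s. Sum: 13.508848 + 9.4265233 = 22.935372 rad/s. 1 rpm = 0.10471976 rad/s, so 22.935372 rad/s = 22.935372 / 0.10471976 = 219.01667 rpm ≈ 219 rpm (4 s.f.). Final answer: 219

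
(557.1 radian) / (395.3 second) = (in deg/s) 80.75. Check: 557.1 radian = 557.1 rad. 395.3 second = 395.3 s. Combine: 557.1 rad / 395.3 s = 1.4093094 rad/s. 1 deg/s = 0.017453293 rad/s, so 1.4093094 rad/s = 1.4093094 / 0.017453293 = 80.74748 deg/s ≈ 80.75 deg/s (4 s.f.).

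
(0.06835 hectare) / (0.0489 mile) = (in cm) 868.5. Check: 1 hectare = 10000 m^2, so 0.06835 hectare = 0.06835 * 10000 = 683.5 m^2. 1 mile = 1609.344 m, so 0.0489 mile = 0.0489 * 1609.344 = 78.696922 m. Combine: 683.5 m^2 / 78.696922 m = 8.685219 m. 1 cm = 0.01 m, so 8.685219 m = 8.685219 / 0.01 = 868.5219 cm ≈ 868.5 cm (4 s.f.).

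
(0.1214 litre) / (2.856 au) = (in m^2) 1 litre = 0.001 m^3, so 0.1214 litre = 0.1214 * 0.001 = 0.0001214 m^3. 1 au = 1.4959787e+11 m, so 2.856 au = 2.856 * 1.4959787e+11 = 4.2725152e+11 m. Combine: 0.0001214 m^3 / 4.2725152e+11 m = 2.8414176e-16 m^2. Result: 2.8414176e-16 m^2 ≈ 2.841e-16 m^2 (4 s.f.). Final answer: 2.841e-16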